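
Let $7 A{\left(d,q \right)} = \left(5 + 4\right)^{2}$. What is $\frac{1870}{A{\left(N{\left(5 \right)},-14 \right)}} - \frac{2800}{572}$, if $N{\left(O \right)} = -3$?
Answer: $\frac{1815170}{11583} \approx 156.71$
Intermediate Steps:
$A{\left(d,q \right)} = \frac{81}{7}$ ($A{\left(d,q \right)} = \frac{\left(5 + 4\right)^{2}}{7} = \frac{9^{2}}{7} = \frac{1}{7} \cdot 81 = \frac{81}{7}$)
$\frac{1870}{A{\left(N{\left(5 \right)},-14 \right)}} - \frac{2800}{572} = \frac{1870}{\frac{81}{7}} - \frac{2800}{572} = 1870 \cdot \frac{7}{81} - \frac{700}{143} = \frac{13090}{81} - \frac{700}{143} = \frac{1815170}{11583}$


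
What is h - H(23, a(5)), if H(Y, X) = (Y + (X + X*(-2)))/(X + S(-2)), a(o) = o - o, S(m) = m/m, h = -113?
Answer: -136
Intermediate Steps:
S(m) = 1
a(o) = 0
H(Y, X) = (Y - X)/(1 + X) (H(Y, X) = (Y + (X + X*(-2)))/(X + 1) = (Y + (X - 2*X))/(1 + X) = (Y - X)/(1 + X))
h - H(23, a(5)) = -113 - (23 - 1*0)/(1 + 0) = -113 - (23 + 0)/1 = -113 - 23 = -136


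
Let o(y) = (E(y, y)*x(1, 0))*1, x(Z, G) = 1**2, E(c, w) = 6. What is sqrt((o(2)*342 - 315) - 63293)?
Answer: 2*I*sqrt(15389) ≈ 248.1*I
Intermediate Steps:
x(Z, G) = 1
o(y) = 6 (o(y) = (6*1)*1 = 6*1 = 6)
sqrt((o(2)*342 - 315) - 63293) = sqrt((6*342 - 315) - 63293) = sqrt((2052 - 315) - 63293) = sqrt(1737 - 63293) = sqrt(-61556) = 2*I*sqrt(15389)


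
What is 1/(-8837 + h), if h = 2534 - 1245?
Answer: -1/7548 ≈ -0.00013249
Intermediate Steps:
h = 1289
1/(-8837 + h) = 1/(-8837 + 1289) = 1/(-7548) = -1/7548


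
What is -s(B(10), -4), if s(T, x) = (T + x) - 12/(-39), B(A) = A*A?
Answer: -1252/13 ≈ -96.308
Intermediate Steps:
B(A) = A**2
s(T, x) = 4/13 + T + x (s(T, x) = (T + x) - 12*(-1/39) = (T + x) + 4/13 = 4/13 + T + x)
-s(B(10), -4) = -(4/13 + 10**2 - 4) = -(4/13 + 100 - 4) = -1*1252/13 = -1252/13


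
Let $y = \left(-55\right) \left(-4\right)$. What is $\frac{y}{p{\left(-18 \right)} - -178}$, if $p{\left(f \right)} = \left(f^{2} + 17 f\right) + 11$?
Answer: $\frac{220}{207} \approx 1.0628$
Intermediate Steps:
$p{\left(f \right)} = 11 + f^{2} + 17 f$
$y = 220$
$\frac{y}{p{\left(-18 \right)} - -178} = \frac{220}{\left(11 + \left(-18\right)^{2} + 17 \left(-18\right)\right) - -178} = \frac{220}{\left(11 + 324 - 306\right) + 178} = \frac{220}{29 + 178} = \frac{220}{207}$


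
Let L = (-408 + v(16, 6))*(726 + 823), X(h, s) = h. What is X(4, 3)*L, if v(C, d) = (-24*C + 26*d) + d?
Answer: -3903480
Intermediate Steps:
v(C, d) = -24*C + 27*d
L = -975870 (L = (-408 + (-24*16 + 27*6))*(726 + 823) = (-408 + (-384 + 162))*1549 = (-408 - 222)*1549 = -630*1549 = -975870)
X(4, 3)*L = 4*(-975870) = -3903480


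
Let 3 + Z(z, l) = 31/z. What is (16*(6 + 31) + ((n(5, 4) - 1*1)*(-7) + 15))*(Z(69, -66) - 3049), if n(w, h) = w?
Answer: -40637501/23 ≈ -1.7668e+6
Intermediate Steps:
Z(z, l) = -3 + 31/z
(16*(6 + 31) + ((n(5, 4) - 1*1)*(-7) + 15))*(Z(69, -66) - 3049) = (16*(6 + 31) + ((5 - 1*1)*(-7) + 15))*((-3 + 31/69) - 3049) = (16*37 + ((5 - 1)*(-7) + 15))*((-3 + 31*(1/69)) - 3049) = (592 + (4*(-7) + 15))*((-3 + 31/69) - 3049) = (592 + (-28 + 15))*(-176/69 - 3049) = (592 - 13)*(-210557/69) = 579*(-210557/69) = -40637501/23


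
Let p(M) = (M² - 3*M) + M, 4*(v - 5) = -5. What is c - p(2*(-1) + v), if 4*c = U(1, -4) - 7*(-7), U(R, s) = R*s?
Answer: 187/16 ≈ 11.688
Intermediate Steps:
v = 15/4 (v = 5 + (¼)*(-5) = 5 - 5/4 = 15/4 ≈ 3.7500)
p(M) = M² - 2*M
c = 45/4 (c = (1*(-4) - 7*(-7))/4 = (-4 + 49)/4 = (¼)*45 = 45/4 ≈ 11.250)
c - p(2*(-1) + v) = 45/4 - (2*(-1) + 15/4)*(-2 + (2*(-1) + 15/4)) = 45/4 - (-2 + 15/4)*(-2 + (-2 + 15/4)) = 45/4 - 7*(-2 + 7/4)/4 = 45/4 - 7*(-1)/(4*4) = 45/4 - 1*(-7/16) = 45/4 + 7/16 = 187/16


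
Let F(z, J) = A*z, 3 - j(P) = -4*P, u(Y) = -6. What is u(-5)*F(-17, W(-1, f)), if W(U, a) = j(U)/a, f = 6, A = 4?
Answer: 408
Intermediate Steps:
j(P) = 3 + 4*P (j(P) = 3 - (-4)*P = 3 + 4*P)
W(U, a) = (3 + 4*U)/a
F(z, J) = 4*z
u(-5)*F(-17, W(-1, f)) = -24*(-17) = -6*(-68) = 408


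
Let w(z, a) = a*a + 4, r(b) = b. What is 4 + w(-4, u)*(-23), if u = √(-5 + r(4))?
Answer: -65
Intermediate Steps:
u = I (u = √(-5 + 4) = √(-1) = I ≈ 1.0*I)
w(z, a) = 4 + a² (w(z, a) = a² + 4 = 4 + a²)
4 + w(-4, u)*(-23) = 4 + (4 + I²)*(-23) = 4 + (4 - 1)*(-23) = 4 + 3*(-23) = 4 - 69 = -65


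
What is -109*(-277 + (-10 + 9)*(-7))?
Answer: 29430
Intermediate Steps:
-109*(-277 + (-10 + 9)*(-7)) = -109*(-277 - 1*(-7)) = -109*(-277 + 7) = -109*(-270) = 29430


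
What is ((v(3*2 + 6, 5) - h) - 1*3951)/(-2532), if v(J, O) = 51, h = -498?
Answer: 567/422 ≈ 1.3436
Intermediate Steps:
((v(3*2 + 6, 5) - h) - 1*3951)/(-2532) = ((51 - 1*(-498)) - 1*3951)/(-2532) = ((51 + 498) - 3951)*(-1/2532) = (549 - 3951)*(-1/2532) = -3402*(-1/2532) = 567/422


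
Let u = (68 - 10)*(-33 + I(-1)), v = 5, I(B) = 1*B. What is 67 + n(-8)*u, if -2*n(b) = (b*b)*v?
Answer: 315587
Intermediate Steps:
I(B) = B
n(b) = -5*b²/2 (n(b) = -b*b*5/2 = -b²*5/2 = -5*b²/2)
u = -1972 (u = (68 - 10)*(-33 - 1) = 58*(-34) = -1972)
67 + n(-8)*u = 67 - 5/2*(-8)²*(-1972) = 67 - 5/2*64*(-1972) = 67 - 160*(-1972) = 67 + 315520 = 315587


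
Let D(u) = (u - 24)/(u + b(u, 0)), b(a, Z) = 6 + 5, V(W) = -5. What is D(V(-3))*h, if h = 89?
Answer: -2581/6 ≈ -430.17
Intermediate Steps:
b(a, Z) = 11
D(u) = (-24 + u)/(11 + u) (D(u) = (u - 24)/(u + 11) = (-24 + u)/(11 + u))
D(V(-3))*h = ((-24 - 5)/(11 - 5))*89 = (-29/6)*89 = ((⅙)*(-29))*89 = -29/6*89 = -2581/6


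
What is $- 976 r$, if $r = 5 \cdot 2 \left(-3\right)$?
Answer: $29280$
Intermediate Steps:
$r = -30$ ($r = 10 \left(-3\right) = -30$)
$- 976 r = \left(-976\right) \left(-30\right) = 29280$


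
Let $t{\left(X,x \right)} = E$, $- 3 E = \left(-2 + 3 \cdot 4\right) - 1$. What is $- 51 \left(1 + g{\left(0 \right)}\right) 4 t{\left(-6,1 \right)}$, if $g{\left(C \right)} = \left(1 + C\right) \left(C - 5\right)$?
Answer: $-2448$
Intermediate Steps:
$g{\left(C \right)} = \left(1 + C\right) \left(-5 + C\right)$
$E = -3$ ($E = - \frac{\left(-2 + 3 \cdot 4\right) - 1}{3} = - \frac{\left(-2 + 12\right) - 1}{3} = - \frac{10 - 1}{3} = \left(- \frac{1}{3}\right) 9 = -3$)
$t{\left(X,x \right)} = -3$
$- 51 \left(1 + g{\left(0 \right)}\right) 4 t{\left(-6,1 \right)} = - 51 \left(1 - \left(5 - 0^{2}\right)\right) 4 \left(-3\right) = - 51 \left(1 + \left(-5 + 0 + 0\right)\right) 4 \left(-3\right) = - 51 \left(1 - 5\right) 4 \left(-3\right) = - 51 \left(\left(-4\right) 4\right) \left(-3\right) = \left(-51\right) \left(-16\right) \left(-3\right) = 816 \left(-3\right) = -2448$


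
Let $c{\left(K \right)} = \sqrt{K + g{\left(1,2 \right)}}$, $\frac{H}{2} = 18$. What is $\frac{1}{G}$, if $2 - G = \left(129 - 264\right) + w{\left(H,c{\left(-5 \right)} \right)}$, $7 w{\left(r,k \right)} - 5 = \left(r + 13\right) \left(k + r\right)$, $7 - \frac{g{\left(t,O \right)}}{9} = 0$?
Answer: $- \frac{2835}{258421} + \frac{343 \sqrt{58}}{516842} \approx -0.0059163$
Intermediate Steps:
$H = 36$ ($H = 2 \cdot 18 = 36$)
$g{\left(t,O \right)} = 63$ ($g{\left(t,O \right)} = 63 - 0 = 63 + 0 = 63$)
$c{\left(K \right)} = \sqrt{63 + K}$ ($c{\left(K \right)} = \sqrt{K + 63} = \sqrt{63 + K}$)
$w{\left(r,k \right)} = \frac{5}{7} + \frac{\left(13 + r\right) \left(k + r\right)}{7}$ ($w{\left(r,k \right)} = \frac{5}{7} + \frac{\left(r + 13\right) \left(k + r\right)}{7} = \frac{5}{7} + \frac{\left(13 + r\right) \left(k + r\right)}{7}$)
$G = - \frac{810}{7} - 7 \sqrt{58}$ ($G = 2 - \left(\left(129 - 264\right) + \left(\frac{5}{7} + \frac{36^{2}}{7} + \frac{13 \sqrt{63 - 5}}{7} + \frac{13}{7} \cdot 36 + \frac{1}{7} \sqrt{63 - 5} \cdot 36\right)\right) = 2 - \left(-135 + \left(\frac{5}{7} + \frac{1}{7} \cdot 1296 + \frac{13 \sqrt{58}}{7} + \frac{468}{7} + \frac{1}{7} \sqrt{58} \cdot 36\right)\right) = 2 - \left(-135 + \left(\frac{5}{7} + \frac{1296}{7} + \frac{13 \sqrt{58}}{7} + \frac{468}{7} + \frac{36 \sqrt{58}}{7}\right)\right) = 2 - \left(-135 + \left(\frac{1769}{7} + 7 \sqrt{58}\right)\right) = 2 - \left(\frac{824}{7} + 7 \sqrt{58}\right) = - \frac{810}{7} - 7 \sqrt{58} \approx -169.02$)
$\frac{1}{G} = \frac{1}{- \frac{810}{7} - 7 \sqrt{58}}$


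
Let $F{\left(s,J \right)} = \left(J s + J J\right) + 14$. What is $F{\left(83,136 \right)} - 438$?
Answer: $29360$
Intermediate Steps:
$F{\left(s,J \right)} = 14 + J^{2} + J s$ ($F{\left(s,J \right)} = \left(J s + J^{2}\right) + 14 = \left(J^{2} + J s\right) + 14 = 14 + J^{2} + J s$)
$F{\left(83,136 \right)} - 438 = \left(14 + 136^{2} + 136 \cdot 83\right) - 438 = \left(14 + 18496 + 11288\right) - 438 = 29798 - 438 = 29360$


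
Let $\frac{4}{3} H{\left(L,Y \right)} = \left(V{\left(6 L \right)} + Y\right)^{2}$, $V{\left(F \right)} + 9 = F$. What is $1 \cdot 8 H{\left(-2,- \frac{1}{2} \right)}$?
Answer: $\frac{5547}{2} \approx 2773.5$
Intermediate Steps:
$V{\left(F \right)} = -9 + F$
$H{\left(L,Y \right)} = \frac{3 \left(-9 + Y + 6 L\right)^{2}}{4}$ ($H{\left(L,Y \right)} = \frac{3 \left(\left(-9 + 6 L\right) + Y\right)^{2}}{4} = \frac{3 \left(-9 + Y + 6 L\right)^{2}}{4}$)
$1 \cdot 8 H{\left(-2,- \frac{1}{2} \right)} = 1 \cdot 8 \frac{3 \left(-9 - \frac{1}{2} + 6 \left(-2\right)\right)^{2}}{4} = 8 \frac{3 \left(-9 - \frac{1}{2} - 12\right)^{2}}{4} = 8 \frac{3 \left(- \frac{43}{2}\right)^{2}}{4} = 8 \cdot \frac{3}{4} \cdot \frac{1849}{4} = 8 \cdot \frac{5547}{16} = \frac{5547}{2}$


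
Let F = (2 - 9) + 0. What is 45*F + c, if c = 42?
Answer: -273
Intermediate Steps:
F = -7 (F = -7 + 0 = -7)
45*F + c = 45*(-7) + 42 = -315 + 42 = -273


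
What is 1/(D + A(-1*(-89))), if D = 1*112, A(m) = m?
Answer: 1/201 ≈ 0.0049751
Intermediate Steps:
D = 112
1/(D + A(-1*(-89))) = 1/(112 - 1*(-89)) = 1/(112 + 89) = 1/201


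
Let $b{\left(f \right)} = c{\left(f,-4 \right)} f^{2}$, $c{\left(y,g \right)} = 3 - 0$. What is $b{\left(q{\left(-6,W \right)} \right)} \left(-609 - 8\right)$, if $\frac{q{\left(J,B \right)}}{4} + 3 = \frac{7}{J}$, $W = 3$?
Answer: $- \frac{1542500}{3} \approx -5.1417 \cdot 10^{5}$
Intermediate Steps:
$c{\left(y,g \right)} = 3$ ($c{\left(y,g \right)} = 3 + 0 = 3$)
$q{\left(J,B \right)} = -12 + \frac{28}{J}$ ($q{\left(J,B \right)} = -12 + 4 \frac{7}{J} = -12 + \frac{28}{J}$)
$b{\left(f \right)} = 3 f^{2}$
$b{\left(q{\left(-6,W \right)} \right)} \left(-609 - 8\right) = 3 \left(-12 + \frac{28}{-6}\right)^{2} \left(-609 - 8\right) = 3 \left(-12 + 28 \left(- \frac{1}{6}\right)\right)^{2} \left(-617\right) = 3 \left(-12 - \frac{14}{3}\right)^{2} \left(-617\right) = 3 \left(- \frac{50}{3}\right)^{2} \left(-617\right) = 3 \cdot \frac{2500}{9} \left(-617\right) = \frac{2500}{3} \left(-617\right) = - \frac{1542500}{3}$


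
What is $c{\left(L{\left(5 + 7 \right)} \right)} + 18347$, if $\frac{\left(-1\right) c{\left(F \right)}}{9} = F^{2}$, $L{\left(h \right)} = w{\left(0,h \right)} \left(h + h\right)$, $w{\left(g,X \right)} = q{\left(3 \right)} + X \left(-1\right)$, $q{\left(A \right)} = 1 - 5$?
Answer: $-1308757$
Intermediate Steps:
$q{\left(A \right)} = -4$
$w{\left(g,X \right)} = -4 - X$ ($w{\left(g,X \right)} = -4 + X \left(-1\right) = -4 - X$)
$L{\left(h \right)} = 2 h \left(-4 - h\right)$ ($L{\left(h \right)} = \left(-4 - h\right) \left(h + h\right) = \left(-4 - h\right) 2 h = 2 h \left(-4 - h\right)$)
$c{\left(F \right)} = - 9 F^{2}$
$c{\left(L{\left(5 + 7 \right)} \right)} + 18347 = - 9 \left(- 2 \left(5 + 7\right) \left(4 + \left(5 + 7\right)\right)\right)^{2} + 18347 = - 9 \left(\left(-2\right) 12 \left(4 + 12\right)\right)^{2} + 18347 = - 9 \left(\left(-2\right) 12 \cdot 16\right)^{2} + 18347 = - 9 \left(-384\right)^{2} + 18347 = \left(-9\right) 147456 + 18347 = -1327104 + 18347 = -1308757$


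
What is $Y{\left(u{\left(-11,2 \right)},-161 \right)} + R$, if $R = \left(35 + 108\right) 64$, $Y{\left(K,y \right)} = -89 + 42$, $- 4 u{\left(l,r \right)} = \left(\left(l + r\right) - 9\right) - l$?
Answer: $9105$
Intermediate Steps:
$u{\left(l,r \right)} = \frac{9}{4} - \frac{r}{4}$ ($u{\left(l,r \right)} = - \frac{\left(\left(l + r\right) - 9\right) - l}{4} = - \frac{\left(-9 + l + r\right) - l}{4} = - \frac{-9 + r}{4} = \frac{9}{4} - \frac{r}{4}$)
$Y{\left(K,y \right)} = -47$
$R = 9152$ ($R = 143 \cdot 64 = 9152$)
$Y{\left(u{\left(-11,2 \right)},-161 \right)} + R = -47 + 9152 = 9105$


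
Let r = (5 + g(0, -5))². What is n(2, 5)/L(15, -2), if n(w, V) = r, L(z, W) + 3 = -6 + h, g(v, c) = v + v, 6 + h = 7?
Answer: -25/8 ≈ -3.1250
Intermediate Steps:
h = 1 (h = -6 + 7 = 1)
g(v, c) = 2*v
L(z, W) = -8 (L(z, W) = -3 + (-6 + 1) = -3 - 5 = -8)
r = 25 (r = (5 + 2*0)² = (5 + 0)² = 5² = 25)
n(w, V) = 25
n(2, 5)/L(15, -2) = 25/(-8) = 25*(-⅛) = -25/8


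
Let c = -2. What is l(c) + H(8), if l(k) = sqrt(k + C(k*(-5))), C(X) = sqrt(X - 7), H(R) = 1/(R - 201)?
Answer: -1/193 + I*sqrt(2 - sqrt(3)) ≈ -0.0051813 + 0.51764*I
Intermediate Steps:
H(R) = 1/(-201 + R)
C(X) = sqrt(-7 + X)
l(k) = sqrt(k + sqrt(-7 - 5*k)) (l(k) = sqrt(k + sqrt(-7 + k*(-5))) = sqrt(k + sqrt(-7 - 5*k)))
l(c) + H(8) = sqrt(-2 + sqrt(-7 - 5*(-2))) + 1/(-201 + 8) = sqrt(-2 + sqrt(-7 + 10)) + 1/(-193) = sqrt(-2 + sqrt(3)) - 1/193 = -1/193 + sqrt(-2 + sqrt(3))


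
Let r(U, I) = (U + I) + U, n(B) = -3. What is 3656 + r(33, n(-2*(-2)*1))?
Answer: 3719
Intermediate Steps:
r(U, I) = I + 2*U (r(U, I) = (I + U) + U = I + 2*U)
3656 + r(33, n(-2*(-2)*1)) = 3656 + (-3 + 2*33) = 3656 + (-3 + 66) = 3656 + 63 = 3719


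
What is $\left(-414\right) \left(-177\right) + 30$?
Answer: $73308$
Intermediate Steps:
$\left(-414\right) \left(-177\right) + 30 = 73278 + 30 = 73308$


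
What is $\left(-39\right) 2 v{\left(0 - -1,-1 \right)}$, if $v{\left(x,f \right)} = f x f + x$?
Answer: $-156$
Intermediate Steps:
$v{\left(x,f \right)} = x + x f^{2}$ ($v{\left(x,f \right)} = x f^{2} + x = x + x f^{2}$)
$\left(-39\right) 2 v{\left(0 - -1,-1 \right)} = \left(-39\right) 2 \left(0 - -1\right) \left(1 + \left(-1\right)^{2}\right) = - 78 \left(0 + 1\right) \left(1 + 1\right) = - 78 \cdot 1 \cdot 2 = \left(-78\right) 2 = -156$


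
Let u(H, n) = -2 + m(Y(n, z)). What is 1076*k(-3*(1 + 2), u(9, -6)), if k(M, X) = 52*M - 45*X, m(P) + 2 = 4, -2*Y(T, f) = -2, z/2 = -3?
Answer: -503568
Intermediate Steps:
z = -6 (z = 2*(-3) = -6)
Y(T, f) = 1 (Y(T, f) = -½*(-2) = 1)
m(P) = 2 (m(P) = -2 + 4 = 2)
u(H, n) = 0 (u(H, n) = -2 + 2 = 0)
k(M, X) = -45*X + 52*M
1076*k(-3*(1 + 2), u(9, -6)) = 1076*(-45*0 + 52*(-3*(1 + 2))) = 1076*(0 + 52*(-3*3)) = 1076*(0 + 52*(-9)) = 1076*(0 - 468) = 1076*(-468) = -503568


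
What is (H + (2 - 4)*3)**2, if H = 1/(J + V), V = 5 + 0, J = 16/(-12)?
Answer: 3969/121 ≈ 32.802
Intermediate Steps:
J = -4/3 (J = 16*(-1/12) = -4/3 ≈ -1.3333)
V = 5
H = 3/11 (H = 1/(-4/3 + 5) = 1/(11/3) = 3/11 ≈ 0.27273)
(H + (2 - 4)*3)**2 = (3/11 + (2 - 4)*3)**2 = (3/11 - 2*3)**2 = (3/11 - 6)**2 = (-63/11)**2 = 3969/121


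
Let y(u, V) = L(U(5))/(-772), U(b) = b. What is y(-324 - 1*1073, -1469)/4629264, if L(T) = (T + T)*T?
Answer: -25/1786895904 ≈ -1.3991e-8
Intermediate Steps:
L(T) = 2*T² (L(T) = (2*T)*T = 2*T²)
y(u, V) = -25/386 (y(u, V) = (2*5²)/(-772) = (2*25)*(-1/772) = 50*(-1/772) = -25/386)
y(-324 - 1*1073, -1469)/4629264 = -25/386/4629264 = -25/386*1/4629264 = -25/1786895904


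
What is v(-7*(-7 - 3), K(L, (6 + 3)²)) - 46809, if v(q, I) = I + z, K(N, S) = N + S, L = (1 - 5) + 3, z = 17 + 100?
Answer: -46612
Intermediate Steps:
z = 117
L = -1 (L = -4 + 3 = -1)
v(q, I) = 117 + I (v(q, I) = I + 117 = 117 + I)
v(-7*(-7 - 3), K(L, (6 + 3)²)) - 46809 = (117 + (-1 + (6 + 3)²)) - 46809 = (117 + (-1 + 9²)) - 46809 = (117 + (-1 + 81)) - 46809 = (117 + 80) - 46809 = 197 - 46809 = -46612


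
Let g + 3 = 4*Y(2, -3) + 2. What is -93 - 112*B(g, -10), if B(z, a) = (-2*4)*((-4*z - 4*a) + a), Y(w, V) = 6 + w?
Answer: -84317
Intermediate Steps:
g = 31 (g = -3 + (4*(6 + 2) + 2) = -3 + (4*8 + 2) = -3 + (32 + 2) = -3 + 34 = 31)
B(z, a) = 24*a + 32*z (B(z, a) = -8*((-4*a - 4*z) + a) = -8*(-4*z - 3*a) = 24*a + 32*z)
-93 - 112*B(g, -10) = -93 - 112*(24*(-10) + 32*31) = -93 - 112*(-240 + 992) = -93 - 112*752 = -93 - 84224 = -84317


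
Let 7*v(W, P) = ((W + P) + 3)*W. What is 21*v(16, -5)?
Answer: 672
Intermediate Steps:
v(W, P) = W*(3 + P + W)/7 (v(W, P) = (((W + P) + 3)*W)/7 = (((P + W) + 3)*W)/7 = ((3 + P + W)*W)/7 = (W*(3 + P + W))/7 = W*(3 + P + W)/7)
21*v(16, -5) = 21*((1/7)*16*(3 - 5 + 16)) = 21*((1/7)*16*14) = 21*32 = 672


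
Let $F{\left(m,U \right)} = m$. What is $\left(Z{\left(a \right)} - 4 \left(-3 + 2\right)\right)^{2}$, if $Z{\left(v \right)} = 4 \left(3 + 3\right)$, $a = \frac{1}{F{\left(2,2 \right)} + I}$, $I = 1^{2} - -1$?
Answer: $784$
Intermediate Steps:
$I = 2$ ($I = 1 + 1 = 2$)
$a = \frac{1}{4}$ ($a = \frac{1}{2 + 2} = \frac{1}{4} \approx 0.25$)
$Z{\left(v \right)} = 24$ ($Z{\left(v \right)} = 4 \cdot 6 = 24$)
$\left(Z{\left(a \right)} - 4 \left(-3 + 2\right)\right)^{2} = \left(24 - 4 \left(-3 + 2\right)\right)^{2} = \left(24 - -4\right)^{2} = \left(24 + 4\right)^{2} = 28^{2} = 784$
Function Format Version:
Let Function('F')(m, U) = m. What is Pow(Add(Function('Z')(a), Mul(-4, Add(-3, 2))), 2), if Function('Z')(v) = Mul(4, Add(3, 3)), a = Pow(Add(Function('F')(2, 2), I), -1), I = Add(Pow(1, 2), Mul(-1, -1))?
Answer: 784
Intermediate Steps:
I = 2 (I = Add(1, 1) = 2)
a = Rational(1, 4) (a = Pow(Add(2, 2), -1) = Pow(4, -1) = Rational(1, 4) ≈ 0.25000)
Function('Z')(v) = 24 (Function('Z')(v) = Mul(4, 6) = 24)
Pow(Add(Function('Z')(a), Mul(-4, Add(-3, 2))), 2) = Pow(Add(24, Mul(-4, Add(-3, 2))), 2) = Pow(Add(24, Mul(-4, -1)), 2) = Pow(Add(24, 4), 2) = Pow(28, 2) = 784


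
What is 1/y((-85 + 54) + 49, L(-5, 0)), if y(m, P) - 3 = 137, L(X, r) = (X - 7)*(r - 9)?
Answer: 1/140 ≈ 0.0071429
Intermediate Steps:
L(X, r) = (-9 + r)*(-7 + X) (L(X, r) = (-7 + X)*(-9 + r) = (-9 + r)*(-7 + X))
y(m, P) = 140 (y(m, P) = 3 + 137 = 140)
1/y((-85 + 54) + 49, L(-5, 0)) = 1/140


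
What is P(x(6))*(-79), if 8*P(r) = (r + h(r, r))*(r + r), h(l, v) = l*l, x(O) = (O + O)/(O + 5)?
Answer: -65412/1331 ≈ -49.145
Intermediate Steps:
x(O) = 2*O/(5 + O) (x(O) = (2*O)/(5 + O) = 2*O/(5 + O))
h(l, v) = l**2
P(r) = r*(r + r**2)/4 (P(r) = ((r + r**2)*(r + r))/8 = ((r + r**2)*(2*r))/8 = (2*r*(r + r**2))/8 = r*(r + r**2)/4)
P(x(6))*(-79) = ((2*6/(5 + 6))**2*(1 + 2*6/(5 + 6))/4)*(-79) = ((2*6/11)**2*(1 + 2*6/11)/4)*(-79) = ((2*6*(1/11))**2*(1 + 2*6*(1/11))/4)*(-79) = ((12/11)**2*(1 + 12/11)/4)*(-79) = ((1/4)*(144/121)*(23/11))*(-79) = (828/1331)*(-79) = -65412/1331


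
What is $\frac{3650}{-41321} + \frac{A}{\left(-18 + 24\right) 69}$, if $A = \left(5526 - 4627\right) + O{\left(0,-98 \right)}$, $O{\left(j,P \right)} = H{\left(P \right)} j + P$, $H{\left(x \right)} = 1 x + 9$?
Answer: $\frac{3509669}{1900766} \approx 1.8464$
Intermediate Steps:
$H{\left(x \right)} = 9 + x$ ($H{\left(x \right)} = x + 9 = 9 + x$)
$O{\left(j,P \right)} = P + j \left(9 + P\right)$ ($O{\left(j,P \right)} = \left(9 + P\right) j + P = j \left(9 + P\right) + P = P + j \left(9 + P\right)$)
$A = 801$ ($A = \left(5526 - 4627\right) - \left(98 + 0 \left(9 - 98\right)\right) = 899 + \left(-98 + 0 \left(-89\right)\right) = 899 + \left(-98 + 0\right) = 899 - 98 = 801$)
$\frac{3650}{-41321} + \frac{A}{\left(-18 + 24\right) 69} = \frac{3650}{-41321} + \frac{801}{\left(-18 + 24\right) 69} = 3650 \left(- \frac{1}{41321}\right) + \frac{801}{6 \cdot 69} = - \frac{3650}{41321} + \frac{801}{414} = - \frac{3650}{41321} + 801 \cdot \frac{1}{414} = - \frac{3650}{41321} + \frac{89}{46} = \frac{3509669}{1900766}$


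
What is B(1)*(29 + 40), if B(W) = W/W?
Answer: 69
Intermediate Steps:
B(W) = 1
B(1)*(29 + 40) = 1*(29 + 40) = 1*69 = 69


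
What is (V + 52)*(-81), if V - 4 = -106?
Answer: 4050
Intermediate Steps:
V = -102 (V = 4 - 106 = -102)
(V + 52)*(-81) = (-102 + 52)*(-81) = -50*(-81) = 4050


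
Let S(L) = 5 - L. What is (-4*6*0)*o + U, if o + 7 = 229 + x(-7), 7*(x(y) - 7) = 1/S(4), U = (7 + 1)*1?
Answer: 8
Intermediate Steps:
U = 8 (U = 8*1 = 8)
x(y) = 50/7 (x(y) = 7 + 1/(7*(5 - 1*4)) = 7 + 1/(7*(5 - 4)) = 7 + (⅐)/1 = 7 + (⅐)*1 = 7 + ⅐ = 50/7)
o = 1604/7 (o = -7 + (229 + 50/7) = -7 + 1653/7 = 1604/7 ≈ 229.14)
(-4*6*0)*o + U = (-4*6*0)*(1604/7) + 8 = -24*0*(1604/7) + 8 = 0*(1604/7) + 8 = 0 + 8 = 8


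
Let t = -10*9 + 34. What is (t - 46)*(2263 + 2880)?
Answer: -524586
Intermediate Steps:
t = -56 (t = -90 + 34 = -56)
(t - 46)*(2263 + 2880) = (-56 - 46)*(2263 + 2880) = -102*5143 = -524586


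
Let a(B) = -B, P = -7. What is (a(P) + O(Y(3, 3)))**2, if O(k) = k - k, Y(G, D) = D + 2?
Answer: 49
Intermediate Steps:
Y(G, D) = 2 + D
O(k) = 0
(a(P) + O(Y(3, 3)))**2 = (-1*(-7) + 0)**2 = (7 + 0)**2 = 7**2 = 49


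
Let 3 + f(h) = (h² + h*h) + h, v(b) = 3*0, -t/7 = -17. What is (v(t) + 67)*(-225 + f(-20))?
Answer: 36984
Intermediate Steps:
t = 119 (t = -7*(-17) = 119)
v(b) = 0
f(h) = -3 + h + 2*h² (f(h) = -3 + ((h² + h*h) + h) = -3 + ((h² + h²) + h) = -3 + (2*h² + h) = -3 + (h + 2*h²) = -3 + h + 2*h²)
(v(t) + 67)*(-225 + f(-20)) = (0 + 67)*(-225 + (-3 - 20 + 2*(-20)²)) = 67*(-225 + (-3 - 20 + 2*400)) = 67*(-225 + (-3 - 20 + 800)) = 67*(-225 + 777) = 67*552 = 36984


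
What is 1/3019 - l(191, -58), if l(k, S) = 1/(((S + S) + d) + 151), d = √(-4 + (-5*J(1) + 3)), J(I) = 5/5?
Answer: -104434/3716389 + I*√6/1231 ≈ -0.028101 + 0.0019898*I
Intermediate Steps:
J(I) = 1 (J(I) = 5*(⅕) = 1)
d = I*√6 (d = √(-4 + (-5*1 + 3)) = √(-4 + (-5 + 3)) = √(-4 - 2) = √(-6) = I*√6 ≈ 2.4495*I)
l(k, S) = 1/(151 + 2*S + I*√6) (l(k, S) = 1/(((S + S) + I*√6) + 151) = 1/((2*S + I*√6) + 151) = 1/(151 + 2*S + I*√6))
1/3019 - l(191, -58) = 1/3019 - 1/(151 + 2*(-58) + I*√6) = 1/3019 - 1/(151 - 116 + I*√6) = 1/3019 - 1/(35 + I*√6)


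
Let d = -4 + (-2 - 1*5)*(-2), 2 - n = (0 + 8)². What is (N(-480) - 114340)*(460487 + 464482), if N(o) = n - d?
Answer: -105827553228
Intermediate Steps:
n = -62 (n = 2 - (0 + 8)² = 2 - 1*8² = 2 - 1*64 = 2 - 64 = -62)
d = 10 (d = -4 + (-2 - 5)*(-2) = -4 - 7*(-2) = -4 + 14 = 10)
N(o) = -72 (N(o) = -62 - 1*10 = -62 - 10 = -72)
(N(-480) - 114340)*(460487 + 464482) = (-72 - 114340)*(460487 + 464482) = -114412*924969 = -105827553228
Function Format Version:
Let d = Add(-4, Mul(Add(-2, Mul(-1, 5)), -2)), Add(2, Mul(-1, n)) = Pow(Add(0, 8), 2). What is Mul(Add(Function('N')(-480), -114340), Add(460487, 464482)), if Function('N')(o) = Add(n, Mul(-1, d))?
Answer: -105827553228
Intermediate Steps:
n = -62 (n = Add(2, Mul(-1, Pow(Add(0, 8), 2))) = Add(2, Mul(-1, Pow(8, 2))) = Add(2, Mul(-1, 64)) = Add(2, -64) = -62)
d = 10 (d = Add(-4, Mul(Add(-2, -5), -2)) = Add(-4, Mul(-7, -2)) = Add(-4, 14) = 10)
Function('N')(o) = -72 (Function('N')(o) = Add(-62, Mul(-1, 10)) = Add(-62, -10) = -72)
Mul(Add(Function('N')(-480), -114340), Add(460487, 464482)) = Mul(Add(-72, -114340), Add(460487, 464482)) = Mul(-114412, 924969) = -105827553228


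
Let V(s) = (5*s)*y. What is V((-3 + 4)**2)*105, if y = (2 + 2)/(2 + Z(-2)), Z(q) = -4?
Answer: -1050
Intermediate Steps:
y = -2 (y = (2 + 2)/(2 - 4) = 4/(-2) = 4*(-1/2) = -2)
V(s) = -10*s (V(s) = (5*s)*(-2) = -10*s)
V((-3 + 4)**2)*105 = -10*(-3 + 4)**2*105 = -10*1**2*105 = -10*1*105 = -10*105 = -1050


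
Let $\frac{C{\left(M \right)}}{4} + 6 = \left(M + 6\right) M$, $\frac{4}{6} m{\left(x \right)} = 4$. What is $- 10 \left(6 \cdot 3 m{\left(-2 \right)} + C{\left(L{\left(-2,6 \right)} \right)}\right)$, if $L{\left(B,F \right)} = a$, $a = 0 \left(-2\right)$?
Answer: $-840$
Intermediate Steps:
$m{\left(x \right)} = 6$ ($m{\left(x \right)} = \frac{3}{2} \cdot 4 = 6$)
$a = 0$
$L{\left(B,F \right)} = 0$
$C{\left(M \right)} = -24 + 4 M \left(6 + M\right)$ ($C{\left(M \right)} = -24 + 4 \left(M + 6\right) M = -24 + 4 \left(6 + M\right) M = -24 + 4 M \left(6 + M\right)$)
$- 10 \left(6 \cdot 3 m{\left(-2 \right)} + C{\left(L{\left(-2,6 \right)} \right)}\right) = - 10 \left(6 \cdot 3 \cdot 6 + \left(-24 + 4 \cdot 0^{2} + 24 \cdot 0\right)\right) = - 10 \left(18 \cdot 6 + \left(-24 + 4 \cdot 0 + 0\right)\right) = - 10 \left(108 + \left(-24 + 0 + 0\right)\right) = - 10 \left(108 - 24\right) = \left(-10\right) 84 = -840$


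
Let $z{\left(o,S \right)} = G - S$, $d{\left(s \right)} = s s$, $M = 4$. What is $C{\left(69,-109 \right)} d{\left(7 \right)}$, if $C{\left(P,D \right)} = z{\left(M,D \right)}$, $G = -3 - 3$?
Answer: $5047$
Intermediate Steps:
$G = -6$
$d{\left(s \right)} = s^{2}$
$z{\left(o,S \right)} = -6 - S$
$C{\left(P,D \right)} = -6 - D$
$C{\left(69,-109 \right)} d{\left(7 \right)} = \left(-6 - -109\right) 7^{2} = \left(-6 + 109\right) 49 = 103 \cdot 49 = 5047$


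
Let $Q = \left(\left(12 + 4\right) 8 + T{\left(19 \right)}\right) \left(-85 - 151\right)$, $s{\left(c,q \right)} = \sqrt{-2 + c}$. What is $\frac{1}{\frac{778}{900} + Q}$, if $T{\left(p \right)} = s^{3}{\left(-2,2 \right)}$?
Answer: $- \frac{6116944950}{185497205450521} - \frac{382320000 i}{185497205450521} \approx -3.2976 \cdot 10^{-5} - 2.0611 \cdot 10^{-6} i$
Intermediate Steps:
$T{\left(p \right)} = - 8 i$ ($T{\left(p \right)} = \left(\sqrt{-2 - 2}\right)^{3} = \left(\sqrt{-4}\right)^{3} = \left(2 i\right)^{3} = - 8 i$)
$Q = -30208 + 1888 i$ ($Q = \left(\left(12 + 4\right) 8 - 8 i\right) \left(-85 - 151\right) = \left(16 \cdot 8 - 8 i\right) \left(-236\right) = \left(128 - 8 i\right) \left(-236\right) = -30208 + 1888 i \approx -30208.0 + 1888.0 i$)
$\frac{1}{\frac{778}{900} + Q} = \frac{1}{\frac{778}{900} - \left(30208 - 1888 i\right)} = \frac{1}{778 \cdot \frac{1}{900} - \left(30208 - 1888 i\right)} = \frac{1}{\frac{389}{450} - \left(30208 - 1888 i\right)} = \frac{1}{- \frac{13593211}{450} + 1888 i} = \frac{202500 \left(- \frac{13593211}{450} - 1888 i\right)}{185497205450521}$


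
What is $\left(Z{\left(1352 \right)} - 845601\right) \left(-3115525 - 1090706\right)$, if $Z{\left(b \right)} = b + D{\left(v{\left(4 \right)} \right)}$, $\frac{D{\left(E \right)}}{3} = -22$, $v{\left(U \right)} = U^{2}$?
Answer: $3551383926765$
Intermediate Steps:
$D{\left(E \right)} = -66$ ($D{\left(E \right)} = 3 \left(-22\right) = -66$)
$Z{\left(b \right)} = -66 + b$ ($Z{\left(b \right)} = b - 66 = -66 + b$)
$\left(Z{\left(1352 \right)} - 845601\right) \left(-3115525 - 1090706\right) = \left(\left(-66 + 1352\right) - 845601\right) \left(-3115525 - 1090706\right) = \left(1286 - 845601\right) \left(-4206231\right) = \left(-844315\right) \left(-4206231\right) = 3551383926765$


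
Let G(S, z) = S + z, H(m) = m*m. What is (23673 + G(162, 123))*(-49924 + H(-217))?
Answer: -67920930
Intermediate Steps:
H(m) = m²
(23673 + G(162, 123))*(-49924 + H(-217)) = (23673 + (162 + 123))*(-49924 + (-217)²) = (23673 + 285)*(-49924 + 47089) = 23958*(-2835) = -67920930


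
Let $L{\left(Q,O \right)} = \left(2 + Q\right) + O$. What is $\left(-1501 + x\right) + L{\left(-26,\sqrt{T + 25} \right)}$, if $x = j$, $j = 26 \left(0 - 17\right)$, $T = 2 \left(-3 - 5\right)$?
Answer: $-1964$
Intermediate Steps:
$T = -16$ ($T = 2 \left(-8\right) = -16$)
$j = -442$ ($j = 26 \left(-17\right) = -442$)
$x = -442$
$L{\left(Q,O \right)} = 2 + O + Q$
$\left(-1501 + x\right) + L{\left(-26,\sqrt{T + 25} \right)} = \left(-1501 - 442\right) + \left(2 + \sqrt{-16 + 25} - 26\right) = -1943 + \left(2 + \sqrt{9} - 26\right) = -1943 + \left(2 + 3 - 26\right) = -1943 - 21 = -1964$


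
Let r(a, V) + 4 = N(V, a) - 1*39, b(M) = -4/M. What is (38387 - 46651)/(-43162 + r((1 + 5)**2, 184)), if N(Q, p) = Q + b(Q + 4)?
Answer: 97102/505497 ≈ 0.19209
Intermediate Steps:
N(Q, p) = Q - 4/(4 + Q) (N(Q, p) = Q - 4/(Q + 4) = Q - 4/(4 + Q))
r(a, V) = -43 + (-4 + V*(4 + V))/(4 + V) (r(a, V) = -4 + ((-4 + V*(4 + V))/(4 + V) - 1*39) = -4 + ((-4 + V*(4 + V))/(4 + V) - 39) = -4 + (-39 + (-4 + V*(4 + V))/(4 + V)) = -43 + (-4 + V*(4 + V))/(4 + V))
(38387 - 46651)/(-43162 + r((1 + 5)**2, 184)) = (38387 - 46651)/(-43162 + (-4 + (-43 + 184)*(4 + 184))/(4 + 184)) = -8264/(-43162 + (-4 + 141*188)/188) = -8264/(-43162 + (-4 + 26508)/188) = -8264/(-43162 + (1/188)*26504) = -8264/(-43162 + 6626/47) = -8264/(-2021988/47) = -8264*(-47/2021988) = 97102/505497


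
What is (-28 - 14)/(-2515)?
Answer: 42/2515 ≈ 0.016700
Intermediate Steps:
(-28 - 14)/(-2515) = -42*(-1/2515) = 42/2515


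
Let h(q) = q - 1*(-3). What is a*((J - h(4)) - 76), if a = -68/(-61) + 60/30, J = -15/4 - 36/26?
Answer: -435385/1586 ≈ -274.52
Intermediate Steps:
J = -267/52 (J = -15*1/4 - 36*1/26 = -15/4 - 18/13 = -267/52 ≈ -5.1346)
h(q) = 3 + q (h(q) = q + 3 = 3 + q)
a = 190/61 (a = -68*(-1/61) + 60*(1/30) = 68/61 + 2 = 190/61 ≈ 3.1148)
a*((J - h(4)) - 76) = 190*((-267/52 - (3 + 4)) - 76)/61 = 190*((-267/52 - 1*7) - 76)/61 = 190*((-267/52 - 7) - 76)/61 = 190*(-631/52 - 76)/61 = (190/61)*(-4583/52) = -435385/1586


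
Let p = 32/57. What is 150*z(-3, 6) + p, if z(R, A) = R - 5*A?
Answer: -282118/57 ≈ -4949.4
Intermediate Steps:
p = 32/57 (p = 32*(1/57) = 32/57 ≈ 0.56140)
150*z(-3, 6) + p = 150*(-3 - 5*6) + 32/57 = 150*(-3 - 30) + 32/57 = 150*(-33) + 32/57 = -4950 + 32/57 = -282118/57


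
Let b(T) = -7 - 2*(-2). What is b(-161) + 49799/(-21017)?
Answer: -112850/21017 ≈ -5.3695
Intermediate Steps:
b(T) = -3 (b(T) = -7 + 4 = -3)
b(-161) + 49799/(-21017) = -3 + 49799/(-21017) = -3 + 49799*(-1/21017) = -3 - 49799/21017 = -112850/21017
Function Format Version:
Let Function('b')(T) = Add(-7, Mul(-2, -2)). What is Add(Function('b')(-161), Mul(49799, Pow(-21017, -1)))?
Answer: Rational(-112850, 21017) ≈ -5.3695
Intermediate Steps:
Function('b')(T) = -3 (Function('b')(T) = Add(-7, 4) = -3)
Add(Function('b')(-161), Mul(49799, Pow(-21017, -1))) = Add(-3, Mul(49799, Pow(-21017, -1))) = Add(-3, Mul(49799, Rational(-1, 21017))) = Add(-3, Rational(-49799, 21017)) = Rational(-112850, 21017)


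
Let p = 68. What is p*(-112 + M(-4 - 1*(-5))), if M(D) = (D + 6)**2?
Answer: -4284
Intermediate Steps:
M(D) = (6 + D)**2
p*(-112 + M(-4 - 1*(-5))) = 68*(-112 + (6 + (-4 - 1*(-5)))**2) = 68*(-112 + (6 + (-4 + 5))**2) = 68*(-112 + (6 + 1)**2) = 68*(-112 + 7**2) = 68*(-112 + 49) = 68*(-63) = -4284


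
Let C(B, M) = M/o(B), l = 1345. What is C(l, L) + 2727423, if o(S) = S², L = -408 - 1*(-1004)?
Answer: 4933976393171/1809025 ≈ 2.7274e+6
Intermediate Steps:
L = 596 (L = -408 + 1004 = 596)
C(B, M) = M/B² (C(B, M) = M/(B²) = M/B²)
C(l, L) + 2727423 = 596/1345² + 2727423 = 596*(1/1809025) + 2727423 = 596/1809025 + 2727423 = 4933976393171/1809025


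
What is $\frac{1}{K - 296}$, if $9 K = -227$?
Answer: $- \frac{9}{2891} \approx -0.0031131$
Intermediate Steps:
$K = - \frac{227}{9}$ ($K = \frac{1}{9} \left(-227\right) = - \frac{227}{9} \approx -25.222$)
$\frac{1}{K - 296} = \frac{1}{- \frac{227}{9} - 296} = \frac{1}{- \frac{2891}{9}} = - \frac{9}{2891}$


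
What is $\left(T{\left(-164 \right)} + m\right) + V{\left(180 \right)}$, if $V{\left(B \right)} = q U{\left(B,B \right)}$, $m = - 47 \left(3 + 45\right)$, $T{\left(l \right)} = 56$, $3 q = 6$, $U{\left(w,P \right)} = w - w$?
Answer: $-2200$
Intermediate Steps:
$U{\left(w,P \right)} = 0$
$q = 2$ ($q = \frac{1}{3} \cdot 6 = 2$)
$m = -2256$ ($m = \left(-47\right) 48 = -2256$)
$V{\left(B \right)} = 0$ ($V{\left(B \right)} = 2 \cdot 0 = 0$)
$\left(T{\left(-164 \right)} + m\right) + V{\left(180 \right)} = \left(56 - 2256\right) + 0 = -2200 + 0 = -2200$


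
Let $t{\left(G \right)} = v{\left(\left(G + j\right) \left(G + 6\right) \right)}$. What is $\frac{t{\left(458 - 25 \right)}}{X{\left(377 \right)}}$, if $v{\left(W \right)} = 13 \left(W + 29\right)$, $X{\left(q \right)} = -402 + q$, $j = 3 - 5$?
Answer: $- \frac{2460094}{25} \approx -98404.0$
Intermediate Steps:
$j = -2$
$v{\left(W \right)} = 377 + 13 W$ ($v{\left(W \right)} = 13 \left(29 + W\right) = 377 + 13 W$)
$t{\left(G \right)} = 377 + 13 \left(-2 + G\right) \left(6 + G\right)$ ($t{\left(G \right)} = 377 + 13 \left(G - 2\right) \left(G + 6\right) = 377 + 13 \left(-2 + G\right) \left(6 + G\right)$)
$\frac{t{\left(458 - 25 \right)}}{X{\left(377 \right)}} = \frac{221 + 13 \left(458 - 25\right)^{2} + 52 \left(458 - 25\right)}{-402 + 377} = \frac{221 + 13 \left(458 - 25\right)^{2} + 52 \left(458 - 25\right)}{-25} = \left(221 + 13 \cdot 433^{2} + 52 \cdot 433\right) \left(- \frac{1}{25}\right) = \left(221 + 13 \cdot 187489 + 22516\right) \left(- \frac{1}{25}\right) = \left(221 + 2437357 + 22516\right) \left(- \frac{1}{25}\right) = 2460094 \left(- \frac{1}{25}\right) = - \frac{2460094}{25}$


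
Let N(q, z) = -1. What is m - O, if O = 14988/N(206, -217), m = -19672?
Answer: -4684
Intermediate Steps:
O = -14988 (O = 14988/(-1) = 14988*(-1) = -14988)
m - O = -19672 - 1*(-14988) = -19672 + 14988 = -4684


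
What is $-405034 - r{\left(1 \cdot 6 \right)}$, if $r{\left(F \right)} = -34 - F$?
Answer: $-404994$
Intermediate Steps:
$-405034 - r{\left(1 \cdot 6 \right)} = -405034 - \left(-34 - 1 \cdot 6\right) = -405034 - \left(-34 - 6\right) = -405034 - -40 = -405034 + 40 = -404994$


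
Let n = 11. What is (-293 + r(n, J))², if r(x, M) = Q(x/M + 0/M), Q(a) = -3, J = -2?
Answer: 87616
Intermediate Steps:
r(x, M) = -3
(-293 + r(n, J))² = (-293 - 3)² = (-296)² = 87616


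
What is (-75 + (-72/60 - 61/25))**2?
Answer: 3865156/625 ≈ 6184.3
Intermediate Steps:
(-75 + (-72/60 - 61/25))**2 = (-75 + (-72*1/60 - 61*1/25))**2 = (-75 + (-6/5 - 61/25))**2 = (-75 - 91/25)**2 = (-1966/25)**2 = 3865156/625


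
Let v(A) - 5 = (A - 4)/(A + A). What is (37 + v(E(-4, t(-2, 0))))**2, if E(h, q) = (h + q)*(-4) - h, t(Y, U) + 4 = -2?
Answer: 218089/121 ≈ 1802.4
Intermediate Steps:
t(Y, U) = -6 (t(Y, U) = -4 - 2 = -6)
E(h, q) = -5*h - 4*q (E(h, q) = (-4*h - 4*q) - h = -5*h - 4*q)
v(A) = 5 + (-4 + A)/(2*A) (v(A) = 5 + (A - 4)/(A + A) = 5 + (-4 + A)/((2*A)) = 5 + (-4 + A)*(1/(2*A)) = 5 + (-4 + A)/(2*A))
(37 + v(E(-4, t(-2, 0))))**2 = (37 + (11/2 - 2/(-5*(-4) - 4*(-6))))**2 = (37 + (11/2 - 2/(20 + 24)))**2 = (37 + (11/2 - 2/44))**2 = (37 + (11/2 - 2*1/44))**2 = (37 + (11/2 - 1/22))**2 = (37 + 60/11)**2 = (467/11)**2 = 218089/121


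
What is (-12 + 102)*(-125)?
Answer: -11250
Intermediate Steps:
(-12 + 102)*(-125) = 90*(-125) = -11250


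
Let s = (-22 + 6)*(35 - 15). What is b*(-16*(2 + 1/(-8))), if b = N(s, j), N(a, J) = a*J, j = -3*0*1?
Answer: 0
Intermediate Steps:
j = 0 (j = 0*1 = 0)
s = -320 (s = -16*20 = -320)
N(a, J) = J*a
b = 0 (b = 0*(-320) = 0)
b*(-16*(2 + 1/(-8))) = 0*(-16*(2 + 1/(-8))) = 0*(-16*(2 - ⅛)) = 0*(-16*15/8) = 0*(-30) = 0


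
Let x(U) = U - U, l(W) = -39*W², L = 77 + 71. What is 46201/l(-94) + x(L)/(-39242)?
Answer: -983/7332 ≈ -0.13407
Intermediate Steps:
L = 148
x(U) = 0
46201/l(-94) + x(L)/(-39242) = 46201/((-39*(-94)²)) + 0/(-39242) = 46201/((-39*8836)) + 0*(-1/39242) = 46201/(-344604) + 0 = 46201*(-1/344604) + 0 = -983/7332 + 0 = -983/7332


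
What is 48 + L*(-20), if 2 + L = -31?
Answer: 708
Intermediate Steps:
L = -33 (L = -2 - 31 = -33)
48 + L*(-20) = 48 - 33*(-20) = 48 + 660 = 708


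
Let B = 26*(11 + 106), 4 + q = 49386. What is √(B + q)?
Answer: 2*√13106 ≈ 228.96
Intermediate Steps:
q = 49382 (q = -4 + 49386 = 49382)
B = 3042 (B = 26*117 = 3042)
√(B + q) = √(3042 + 49382) = √52424 = 2*√13106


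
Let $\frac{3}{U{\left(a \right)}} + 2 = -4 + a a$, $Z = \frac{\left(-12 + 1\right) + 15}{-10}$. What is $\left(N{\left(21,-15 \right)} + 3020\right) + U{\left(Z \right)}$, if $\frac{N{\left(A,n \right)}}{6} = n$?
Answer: $\frac{427705}{146} \approx 2929.5$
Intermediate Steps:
$N{\left(A,n \right)} = 6 n$
$Z = - \frac{2}{5}$ ($Z = \left(-11 + 15\right) \left(- \frac{1}{10}\right) = 4 \left(- \frac{1}{10}\right) = - \frac{2}{5} \approx -0.4$)
$U{\left(a \right)} = \frac{3}{-6 + a^{2}}$ ($U{\left(a \right)} = \frac{3}{-2 + \left(-4 + a a\right)} = \frac{3}{-2 + \left(-4 + a^{2}\right)} = \frac{3}{-6 + a^{2}}$)
$\left(N{\left(21,-15 \right)} + 3020\right) + U{\left(Z \right)} = \left(6 \left(-15\right) + 3020\right) + \frac{3}{-6 + \left(- \frac{2}{5}\right)^{2}} = \left(-90 + 3020\right) + \frac{3}{-6 + \frac{4}{25}} = 2930 + \frac{3}{- \frac{146}{25}} = 2930 + 3 \left(- \frac{25}{146}\right) = 2930 - \frac{75}{146} = \frac{427705}{146}$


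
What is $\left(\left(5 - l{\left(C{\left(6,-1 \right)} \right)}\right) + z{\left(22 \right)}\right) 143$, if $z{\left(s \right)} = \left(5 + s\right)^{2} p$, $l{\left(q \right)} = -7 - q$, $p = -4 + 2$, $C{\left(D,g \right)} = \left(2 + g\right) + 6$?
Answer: $-205777$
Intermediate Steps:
$C{\left(D,g \right)} = 8 + g$
$p = -2$
$z{\left(s \right)} = - 2 \left(5 + s\right)^{2}$ ($z{\left(s \right)} = \left(5 + s\right)^{2} \left(-2\right) = - 2 \left(5 + s\right)^{2}$)
$\left(\left(5 - l{\left(C{\left(6,-1 \right)} \right)}\right) + z{\left(22 \right)}\right) 143 = \left(\left(5 - \left(-7 - \left(8 - 1\right)\right)\right) - 2 \left(5 + 22\right)^{2}\right) 143 = \left(\left(5 - \left(-7 - 7\right)\right) - 2 \cdot 27^{2}\right) 143 = \left(\left(5 - \left(-7 - 7\right)\right) - 1458\right) 143 = \left(\left(5 - -14\right) - 1458\right) 143 = \left(\left(5 + 14\right) - 1458\right) 143 = \left(19 - 1458\right) 143 = \left(-1439\right) 143 = -205777$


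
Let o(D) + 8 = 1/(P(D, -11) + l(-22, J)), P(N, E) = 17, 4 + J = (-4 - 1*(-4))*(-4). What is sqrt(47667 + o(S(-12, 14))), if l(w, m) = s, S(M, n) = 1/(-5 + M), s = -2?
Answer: sqrt(10723290)/15 ≈ 218.31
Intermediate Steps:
J = -4 (J = -4 + (-4 - 1*(-4))*(-4) = -4 + (-4 + 4)*(-4) = -4 + 0*(-4) = -4 + 0 = -4)
l(w, m) = -2
o(D) = -119/15 (o(D) = -8 + 1/(17 - 2) = -8 + 1/15 = -119/15)
sqrt(47667 + o(S(-12, 14))) = sqrt(47667 - 119/15) = sqrt(714886/15) = sqrt(10723290)/15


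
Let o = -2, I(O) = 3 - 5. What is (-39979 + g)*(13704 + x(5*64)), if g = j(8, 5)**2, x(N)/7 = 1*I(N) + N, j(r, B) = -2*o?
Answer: -636610590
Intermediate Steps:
I(O) = -2
j(r, B) = 4 (j(r, B) = -2*(-2) = 4)
x(N) = -14 + 7*N (x(N) = 7*(1*(-2) + N) = 7*(-2 + N) = -14 + 7*N)
g = 16 (g = 4**2 = 16)
(-39979 + g)*(13704 + x(5*64)) = (-39979 + 16)*(13704 + (-14 + 7*(5*64))) = -39963*(13704 + (-14 + 7*320)) = -39963*(13704 + (-14 + 2240)) = -39963*(13704 + 2226) = -39963*15930 = -636610590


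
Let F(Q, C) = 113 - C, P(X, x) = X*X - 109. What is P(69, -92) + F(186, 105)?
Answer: 4660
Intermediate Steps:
P(X, x) = -109 + X² (P(X, x) = X² - 109 = -109 + X²)
P(69, -92) + F(186, 105) = (-109 + 69²) + (113 - 1*105) = (-109 + 4761) + (113 - 105) = 4652 + 8 = 4660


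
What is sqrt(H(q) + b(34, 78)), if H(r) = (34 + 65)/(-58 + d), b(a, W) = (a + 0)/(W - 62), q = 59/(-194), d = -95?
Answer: sqrt(6834)/68 ≈ 1.2157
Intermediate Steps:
q = -59/194 (q = 59*(-1/194) = -59/194 ≈ -0.30412)
b(a, W) = a/(-62 + W)
H(r) = -11/17 (H(r) = (34 + 65)/(-58 - 95) = 99/(-153) = 99*(-1/153) = -11/17)
sqrt(H(q) + b(34, 78)) = sqrt(-11/17 + 34/(-62 + 78)) = sqrt(-11/17 + 34/16) = sqrt(-11/17 + 34*(1/16)) = sqrt(-11/17 + 17/8) = sqrt(201/136) = sqrt(6834)/68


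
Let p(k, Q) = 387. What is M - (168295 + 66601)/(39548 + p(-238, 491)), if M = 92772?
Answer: 3704614924/39935 ≈ 92766.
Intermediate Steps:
M - (168295 + 66601)/(39548 + p(-238, 491)) = 92772 - (168295 + 66601)/(39548 + 387) = 92772 - 234896/39935 = 3704614924/39935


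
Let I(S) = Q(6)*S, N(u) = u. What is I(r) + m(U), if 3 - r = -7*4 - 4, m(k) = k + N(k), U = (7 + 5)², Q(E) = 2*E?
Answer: 708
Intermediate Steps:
U = 144 (U = 12² = 144)
m(k) = 2*k (m(k) = k + k = 2*k)
r = 35 (r = 3 - (-7*4 - 4) = 3 - (-28 - 4) = 3 - 1*(-32) = 3 + 32 = 35)
I(S) = 12*S (I(S) = (2*6)*S = 12*S)
I(r) + m(U) = 12*35 + 2*144 = 420 + 288 = 708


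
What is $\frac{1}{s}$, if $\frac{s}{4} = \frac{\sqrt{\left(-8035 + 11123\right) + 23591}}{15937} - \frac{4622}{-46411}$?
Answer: $\frac{27241688139217549}{10736898924302474} - \frac{34327993937977 \sqrt{26679}}{21473797848604948} \approx 2.2761$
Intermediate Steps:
$s = \frac{18488}{46411} + \frac{4 \sqrt{26679}}{15937}$ ($s = 4 \left(\frac{\sqrt{\left(-8035 + 11123\right) + 23591}}{15937} - \frac{4622}{-46411}\right) = 4 \left(\sqrt{3088 + 23591} \cdot \frac{1}{15937} - - \frac{4622}{46411}\right) = 4 \left(\sqrt{26679} \cdot \frac{1}{15937} + \frac{4622}{46411}\right) = 4 \left(\frac{\sqrt{26679}}{15937} + \frac{4622}{46411}\right) = 4 \left(\frac{4622}{46411} + \frac{\sqrt{26679}}{15937}\right) = \frac{18488}{46411} + \frac{4 \sqrt{26679}}{15937} \approx 0.43935$)
$\frac{1}{s} = \frac{1}{\frac{18488}{46411} + \frac{4 \sqrt{26679}}{15937}}$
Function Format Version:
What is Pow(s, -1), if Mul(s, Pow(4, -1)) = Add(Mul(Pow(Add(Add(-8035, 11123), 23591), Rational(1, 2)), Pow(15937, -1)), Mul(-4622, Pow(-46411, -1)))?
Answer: Add(Rational(27241688139217549, 10736898924302474), Mul(Rational(-34327993937977, 21473797848604948), Pow(26679, Rational(1, 2)))) ≈ 2.2761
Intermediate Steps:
s = Add(Rational(18488, 46411), Mul(Rational(4, 15937), Pow(26679, Rational(1, 2)))) (s = Mul(4, Add(Mul(Pow(Add(Add(-8035, 11123), 23591), Rational(1, 2)), Pow(15937, -1)), Mul(-4622, Pow(-46411, -1)))) = Mul(4, Add(Mul(Pow(Add(3088, 23591), Rational(1, 2)), Rational(1, 15937)), Mul(-4622, Rational(-1, 46411)))) = Mul(4, Add(Mul(Pow(26679, Rational(1, 2)), Rational(1, 15937)), Rational(4622, 46411))) = Mul(4, Add(Mul(Rational(1, 15937), Pow(26679, Rational(1, 2))), Rational(4622, 46411))) = Mul(4, Add(Rational(4622, 46411), Mul(Rational(1, 15937), Pow(26679, Rational(1, 2))))) = Add(Rational(18488, 46411), Mul(Rational(4, 15937), Pow(26679, Rational(1, 2)))) ≈ 0.43935)
Pow(s, -1) = Pow(Add(Rational(18488, 46411), Mul(Rational(4, 15937), Pow(26679, Rational(1, 2)))), -1)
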